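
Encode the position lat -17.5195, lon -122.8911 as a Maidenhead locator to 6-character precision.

CH82nl

Add 180° to longitude and 90° to latitude: 57.1089, 72.4805.
Field: 57.1089/20 → 2 → C, 72.4805/10 → 7 → H; chars CH.
Square: 17.1089/2 → 8, 2.4805/1 → 2; chars 82.
Subsquare: 1.1089/0.0833333 → 13 → n, 0.4805/0.0416667 → 11 → l; chars nl.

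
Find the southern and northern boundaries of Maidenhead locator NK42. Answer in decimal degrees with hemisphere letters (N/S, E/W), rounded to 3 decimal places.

Field N=13, K=10: +13·20° lon, +10·10° lat → SW at lon 80°, lat 10°.
Square 4, 2: +4·2° lon, +2·1° lat → SW at lon 88°, lat 12°.
Cell spans 2° lon × 1° lat.
south 12.000° N, north 13.000° N.

12.000° N, 13.000° N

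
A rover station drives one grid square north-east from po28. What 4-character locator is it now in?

PO39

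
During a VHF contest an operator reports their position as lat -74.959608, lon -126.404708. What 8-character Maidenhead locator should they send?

CB65ta19

Add 180° to longitude and 90° to latitude: 53.59529, 15.04039.
Field: 53.59529/20 → 2 → C, 15.04039/10 → 1 → B; chars CB.
Square: 13.59529/2 → 6, 5.04039/1 → 5; chars 65.
Subsquare: 1.59529/0.0833333 → 19 → t, 0.04039/0.0416667 → 0 → a; chars ta.
Extended square: 0.01196/0.00833333 → 1, 0.04039/0.00416667 → 9; chars 19.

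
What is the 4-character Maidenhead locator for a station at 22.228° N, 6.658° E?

Offset from 180°W / 90°S: lon 186.66°, lat 112.23°.
Field (20°×10°, letters A–R): 186.66/20 → 9 → J, 112.23/10 → 11 → L; chars JL.
Square (2°×1°, digits 0–9): 6.66/2 → 3, 2.23/1 → 2; chars 32.

JL32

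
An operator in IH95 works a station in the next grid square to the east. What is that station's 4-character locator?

JH05

Longitude square 9; +1 → 10, wraps to 0, carry into field.
Longitude field I = 8; +1 → 9 = J.
The latitude characters are unchanged.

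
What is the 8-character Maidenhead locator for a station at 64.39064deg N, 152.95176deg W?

BP34mj53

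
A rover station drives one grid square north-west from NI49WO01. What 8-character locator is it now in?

NI49vo92

Longitude extended square 0; −1 → -1, wraps to 9, carry into subsquare.
Longitude subsquare w = 22; −1 → 21 = v.
Latitude extended square 1; +1 → 2.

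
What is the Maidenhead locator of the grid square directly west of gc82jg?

GC82ig

Longitude subsquare j = 9; −1 → 8 = i.
The latitude characters are unchanged.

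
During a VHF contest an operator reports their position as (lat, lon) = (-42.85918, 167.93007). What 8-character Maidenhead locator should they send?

Offset from 180°W / 90°S: lon 347.93007°, lat 47.14082°.
Field: lon ⌊347.93007/20⌋ = 17 → R; lat ⌊47.14082/10⌋ = 4 → E.
Square: lon ⌊7.93007/2⌋ = 3; lat ⌊7.14082/1⌋ = 7.
Subsquare: lon ⌊1.93007/0.0833333⌋ = 23 → x; lat ⌊0.14082/0.0416667⌋ = 3 → d.
Extended square: lon ⌊0.01340/0.00833333⌋ = 1; lat ⌊0.01582/0.00416667⌋ = 3.

RE37xd13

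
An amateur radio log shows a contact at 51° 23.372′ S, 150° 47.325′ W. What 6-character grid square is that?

Shift to the Maidenhead origin (180°W, 90°S): lon 29.2113, lat 38.6105.
Field: lon ⌊29.2113/20⌋ = 1 → B; lat ⌊38.6105/10⌋ = 3 → D.
Square: lon ⌊9.2113/2⌋ = 4; lat ⌊8.6105/1⌋ = 8.
Subsquare: lon ⌊1.2113/0.0833333⌋ = 14 → o; lat ⌊0.6105/0.0416667⌋ = 14 → o.

BD48oo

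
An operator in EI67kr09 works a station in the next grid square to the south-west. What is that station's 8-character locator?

EI67jr98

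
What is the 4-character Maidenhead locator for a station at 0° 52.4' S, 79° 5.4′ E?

MI99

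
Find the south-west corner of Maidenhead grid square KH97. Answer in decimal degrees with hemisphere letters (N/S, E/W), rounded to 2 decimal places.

13.00° S, 38.00° E

Field K=10, H=7: +10·20° lon, +7·10° lat → SW at lon 20°, lat -20°.
Square 9, 7: +9·2° lon, +7·1° lat → SW at lon 38°, lat -13°.
latitude 13.00° S, longitude 38.00° E.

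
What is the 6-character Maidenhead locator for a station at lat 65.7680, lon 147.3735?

Shift to the Maidenhead origin (180°W, 90°S): lon 327.3735, lat 155.7680.
Field: lon ⌊327.3735/20⌋ = 16 → Q; lat ⌊155.7680/10⌋ = 15 → P.
Square: lon ⌊7.3735/2⌋ = 3; lat ⌊5.7680/1⌋ = 5.
Subsquare: lon ⌊1.3735/0.0833333⌋ = 16 → q; lat ⌊0.7680/0.0416667⌋ = 18 → s.

QP35qs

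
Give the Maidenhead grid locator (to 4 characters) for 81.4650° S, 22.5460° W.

HA88

Add 180° to longitude and 90° to latitude: 157.45, 8.53.
Field (20°×10°, letters A–R): 157.45/20 → 7 → H, 8.53/10 → 0 → A; chars HA.
Square (2°×1°, digits 0–9): 17.45/2 → 8, 8.53/1 → 8; chars 88.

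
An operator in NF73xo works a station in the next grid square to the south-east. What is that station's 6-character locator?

Longitude subsquare x = 23; +1 → 24, wraps to 0 = a, carry into square.
Longitude square 7; +1 → 8.
Latitude subsquare o = 14; −1 → 13 = n.

NF83an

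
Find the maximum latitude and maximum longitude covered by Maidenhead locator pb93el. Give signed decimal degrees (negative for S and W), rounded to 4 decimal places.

-76.5000, 138.4167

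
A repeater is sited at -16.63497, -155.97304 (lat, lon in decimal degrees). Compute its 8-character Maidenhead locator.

BH23ai37

Add 180° to longitude and 90° to latitude: 24.02696, 73.36503.
Field (20°×10°, letters A–R): lon ⌊24.02696/20⌋ = 1 → B; lat ⌊73.36503/10⌋ = 7 → H.
Square (2°×1°, digits 0–9): lon ⌊4.02696/2⌋ = 2; lat ⌊3.36503/1⌋ = 3.
Subsquare (5′×2.5′, letters a–x): lon ⌊0.02696/0.0833333⌋ = 0 → a; lat ⌊0.36503/0.0416667⌋ = 8 → i.
Extended square (30″×15″, digits 0–9): lon ⌊0.02696/0.00833333⌋ = 3; lat ⌊0.03170/0.00416667⌋ = 7.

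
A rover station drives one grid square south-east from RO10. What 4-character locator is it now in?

RN29

Longitude square 1; +1 → 2.
Latitude square 0; −1 → -1, wraps to 9, carry into field.
Latitude field O = 14; −1 → 13 = N.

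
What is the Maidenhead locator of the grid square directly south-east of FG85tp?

FG85uo

Longitude subsquare t = 19; +1 → 20 = u.
Latitude subsquare p = 15; −1 → 14 = o.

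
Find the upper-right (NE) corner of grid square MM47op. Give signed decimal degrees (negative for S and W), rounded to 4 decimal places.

Field M=12, M=12: +12·20° lon, +12·10° lat → SW at lon 60°, lat 30°.
Square 4, 7: +4·2° lon, +7·1° lat → SW at lon 68°, lat 37°.
Subsquare o=14, p=15: +14·0.0833333° lon, +15·0.0416667° lat → SW at lon 69.1667°, lat 37.625°.
Cell spans 0.0833333° lon × 0.0416667° lat. NE corner is SW corner plus one full cell.
latitude 37.6667, longitude 69.2500.

37.6667, 69.2500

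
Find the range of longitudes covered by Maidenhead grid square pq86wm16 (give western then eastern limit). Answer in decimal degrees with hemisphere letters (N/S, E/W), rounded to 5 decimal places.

137.84167° E, 137.85000° E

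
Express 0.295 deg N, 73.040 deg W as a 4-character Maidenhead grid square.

FJ30

Offset from 180°W / 90°S: lon 106.96°, lat 90.30°.
Field (20°×10°, letters A–R): lon ⌊106.96/20⌋ = 5 → F; lat ⌊90.30/10⌋ = 9 → J.
Square (2°×1°, digits 0–9): lon ⌊6.96/2⌋ = 3; lat ⌊0.30/1⌋ = 0.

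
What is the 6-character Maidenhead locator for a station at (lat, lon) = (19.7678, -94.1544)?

Shift to the Maidenhead origin (180°W, 90°S): lon 85.8456, lat 109.7678.
Field: 85.8456/20 → 4 → E, 109.7678/10 → 10 → K; chars EK.
Square: 5.8456/2 → 2, 9.7678/1 → 9; chars 29.
Subsquare: 1.8456/0.0833333 → 22 → w, 0.7678/0.0416667 → 18 → s; chars ws.

EK29ws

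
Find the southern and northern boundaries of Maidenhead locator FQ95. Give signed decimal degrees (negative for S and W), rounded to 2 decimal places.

75.00, 76.00

Field F=5, Q=16: +5·20° lon, +16·10° lat → SW at lon -80°, lat 70°.
Square 9, 5: +9·2° lon, +5·1° lat → SW at lon -62°, lat 75°.
Cell spans 2° lon × 1° lat.
south 75.00, north 76.00.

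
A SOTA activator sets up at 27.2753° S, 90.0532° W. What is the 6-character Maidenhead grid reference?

EG42xr

Shift to the Maidenhead origin (180°W, 90°S): lon 89.9468, lat 62.7247.
Field (20°×10°, letters A–R): 89.9468/20 → 4 → E, 62.7247/10 → 6 → G; chars EG.
Square (2°×1°, digits 0–9): 9.9468/2 → 4, 2.7247/1 → 2; chars 42.
Subsquare (5′×2.5′, letters a–x): 1.9468/0.0833333 → 23 → x, 0.7247/0.0416667 → 17 → r; chars xr.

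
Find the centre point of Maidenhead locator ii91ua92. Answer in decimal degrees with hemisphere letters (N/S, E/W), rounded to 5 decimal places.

8.98958° S, 0.25417° W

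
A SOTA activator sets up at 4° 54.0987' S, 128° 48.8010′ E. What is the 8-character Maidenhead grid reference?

Offset from 180°W / 90°S: lon 308.81335°, lat 85.09835°.
Field: lon ⌊308.81335/20⌋ = 15 → P; lat ⌊85.09835/10⌋ = 8 → I.
Square: lon ⌊8.81335/2⌋ = 4; lat ⌊5.09835/1⌋ = 5.
Subsquare: lon ⌊0.81335/0.0833333⌋ = 9 → j; lat ⌊0.09835/0.0416667⌋ = 2 → c.
Extended square: lon ⌊0.06335/0.00833333⌋ = 7; lat ⌊0.01502/0.00416667⌋ = 3.

PI45jc73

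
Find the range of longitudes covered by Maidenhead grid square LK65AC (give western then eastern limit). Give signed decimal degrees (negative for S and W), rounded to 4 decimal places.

Field L=11, K=10: +11·20° lon, +10·10° lat → SW at lon 40°, lat 10°.
Square 6, 5: +6·2° lon, +5·1° lat → SW at lon 52°, lat 15°.
Subsquare a=0, c=2: +0·0.0833333° lon, +2·0.0416667° lat → SW at lon 52°, lat 15.0833°.
Cell spans 0.0833333° lon × 0.0416667° lat.
west 52.0000, east 52.0833.

52.0000, 52.0833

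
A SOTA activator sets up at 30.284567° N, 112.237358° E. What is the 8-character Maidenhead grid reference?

OM60cg88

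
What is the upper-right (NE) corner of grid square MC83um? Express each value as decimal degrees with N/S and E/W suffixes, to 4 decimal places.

Field M=12, C=2: +12·20° lon, +2·10° lat → SW at lon 60°, lat -70°.
Square 8, 3: +8·2° lon, +3·1° lat → SW at lon 76°, lat -67°.
Subsquare u=20, m=12: +20·0.0833333° lon, +12·0.0416667° lat → SW at lon 77.6667°, lat -66.5°.
Cell spans 0.0833333° lon × 0.0416667° lat. NE corner is SW corner plus one full cell.
latitude 66.4583° S, longitude 77.7500° E.

66.4583° S, 77.7500° E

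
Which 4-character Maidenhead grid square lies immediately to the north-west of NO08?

Longitude square 0; −1 → -1, wraps to 9, carry into field.
Longitude field N = 13; −1 → 12 = M.
Latitude square 8; +1 → 9.

MO99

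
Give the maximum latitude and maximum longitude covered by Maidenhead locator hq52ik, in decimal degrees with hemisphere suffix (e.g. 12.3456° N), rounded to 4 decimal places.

72.4583° N, 29.2500° W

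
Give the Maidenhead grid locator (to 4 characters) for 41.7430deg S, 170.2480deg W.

AE48

Add 180° to longitude and 90° to latitude: 9.75, 48.26.
Field: 9.75/20 → 0 → A, 48.26/10 → 4 → E; chars AE.
Square: 9.75/2 → 4, 8.26/1 → 8; chars 48.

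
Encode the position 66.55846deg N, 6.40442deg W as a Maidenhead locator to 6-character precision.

IP66tn

Shift to the Maidenhead origin (180°W, 90°S): lon 173.5956, lat 156.5585.
Field: 173.5956/20 → 8 → I, 156.5585/10 → 15 → P; chars IP.
Square: 13.5956/2 → 6, 6.5585/1 → 6; chars 66.
Subsquare: 1.5956/0.0833333 → 19 → t, 0.5585/0.0416667 → 13 → n; chars tn.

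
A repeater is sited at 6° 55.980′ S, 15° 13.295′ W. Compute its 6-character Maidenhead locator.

II23jb

Offset from 180°W / 90°S: lon 164.7784°, lat 83.0670°.
Field: lon ⌊164.7784/20⌋ = 8 → I; lat ⌊83.0670/10⌋ = 8 → I.
Square: lon ⌊4.7784/2⌋ = 2; lat ⌊3.0670/1⌋ = 3.
Subsquare: lon ⌊0.7784/0.0833333⌋ = 9 → j; lat ⌊0.0670/0.0416667⌋ = 1 → b.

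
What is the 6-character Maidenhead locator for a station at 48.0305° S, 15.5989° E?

JE71tx

Add 180° to longitude and 90° to latitude: 195.5989, 41.9695.
Field: lon ⌊195.5989/20⌋ = 9 → J; lat ⌊41.9695/10⌋ = 4 → E.
Square: lon ⌊15.5989/2⌋ = 7; lat ⌊1.9695/1⌋ = 1.
Subsquare: lon ⌊1.5989/0.0833333⌋ = 19 → t; lat ⌊0.9695/0.0416667⌋ = 23 → x.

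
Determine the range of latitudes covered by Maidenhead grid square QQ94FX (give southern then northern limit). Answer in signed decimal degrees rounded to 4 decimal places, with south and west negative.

74.9583, 75.0000

Field Q=16, Q=16: +16·20° lon, +16·10° lat → SW at lon 140°, lat 70°.
Square 9, 4: +9·2° lon, +4·1° lat → SW at lon 158°, lat 74°.
Subsquare f=5, x=23: +5·0.0833333° lon, +23·0.0416667° lat → SW at lon 158.417°, lat 74.9583°.
Cell spans 0.0833333° lon × 0.0416667° lat.
south 74.9583, north 75.0000.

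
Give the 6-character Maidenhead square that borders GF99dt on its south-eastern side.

Longitude subsquare d = 3; +1 → 4 = e.
Latitude subsquare t = 19; −1 → 18 = s.

GF99es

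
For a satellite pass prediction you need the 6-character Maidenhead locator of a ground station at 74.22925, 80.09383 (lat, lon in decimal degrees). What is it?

NQ04bf

Shift to the Maidenhead origin (180°W, 90°S): lon 260.0938, lat 164.2292.
Field (20°×10°, letters A–R): 260.0938/20 → 13 → N, 164.2292/10 → 16 → Q; chars NQ.
Square (2°×1°, digits 0–9): 0.0938/2 → 0, 4.2292/1 → 4; chars 04.
Subsquare (5′×2.5′, letters a–x): 0.0938/0.0833333 → 1 → b, 0.2292/0.0416667 → 5 → f; chars bf.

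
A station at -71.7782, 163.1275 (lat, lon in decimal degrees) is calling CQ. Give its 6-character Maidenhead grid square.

RB18nf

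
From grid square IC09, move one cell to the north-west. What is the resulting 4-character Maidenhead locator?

HD90

Longitude square 0; −1 → -1, wraps to 9, carry into field.
Longitude field I = 8; −1 → 7 = H.
Latitude square 9; +1 → 10, wraps to 0, carry into field.
Latitude field C = 2; +1 → 3 = D.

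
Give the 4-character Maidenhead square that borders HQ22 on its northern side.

HQ23

Latitude square 2; +1 → 3.
The longitude characters are unchanged.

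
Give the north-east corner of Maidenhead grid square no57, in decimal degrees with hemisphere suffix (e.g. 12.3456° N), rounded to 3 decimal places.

58.000° N, 92.000° E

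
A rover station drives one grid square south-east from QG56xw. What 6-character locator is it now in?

QG66av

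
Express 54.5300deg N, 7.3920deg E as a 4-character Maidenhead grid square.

JO34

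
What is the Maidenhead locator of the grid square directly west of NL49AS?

Longitude subsquare a = 0; −1 → -1, wraps to 23 = x, carry into square.
Longitude square 4; −1 → 3.
The latitude characters are unchanged.

NL39xs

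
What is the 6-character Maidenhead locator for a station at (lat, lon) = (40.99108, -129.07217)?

CN50lx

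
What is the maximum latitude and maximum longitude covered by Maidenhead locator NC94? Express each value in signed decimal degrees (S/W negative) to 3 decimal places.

-65.000, 100.000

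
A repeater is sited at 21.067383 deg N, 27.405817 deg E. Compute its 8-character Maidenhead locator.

KL31qb86

Offset from 180°W / 90°S: lon 207.40582°, lat 111.06738°.
Field: lon ⌊207.40582/20⌋ = 10 → K; lat ⌊111.06738/10⌋ = 11 → L.
Square: lon ⌊7.40582/2⌋ = 3; lat ⌊1.06738/1⌋ = 1.
Subsquare: lon ⌊1.40582/0.0833333⌋ = 16 → q; lat ⌊0.06738/0.0416667⌋ = 1 → b.
Extended square: lon ⌊0.07248/0.00833333⌋ = 8; lat ⌊0.02572/0.00416667⌋ = 6.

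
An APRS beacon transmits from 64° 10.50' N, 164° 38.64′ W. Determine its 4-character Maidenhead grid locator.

AP74

Shift to the Maidenhead origin (180°W, 90°S): lon 15.36, lat 154.18.
Field: lon ⌊15.36/20⌋ = 0 → A; lat ⌊154.18/10⌋ = 15 → P.
Square: lon ⌊15.36/2⌋ = 7; lat ⌊4.18/1⌋ = 4.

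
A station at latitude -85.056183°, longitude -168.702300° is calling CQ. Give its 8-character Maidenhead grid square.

AA54pw56

Offset from 180°W / 90°S: lon 11.29770°, lat 4.94382°.
Field (20°×10°, letters A–R): 11.29770/20 → 0 → A, 4.94382/10 → 0 → A; chars AA.
Square (2°×1°, digits 0–9): 11.29770/2 → 5, 4.94382/1 → 4; chars 54.
Subsquare (5′×2.5′, letters a–x): 1.29770/0.0833333 → 15 → p, 0.94382/0.0416667 → 22 → w; chars pw.
Extended square (30″×15″, digits 0–9): 0.04770/0.00833333 → 5, 0.02715/0.00416667 → 6; chars 56.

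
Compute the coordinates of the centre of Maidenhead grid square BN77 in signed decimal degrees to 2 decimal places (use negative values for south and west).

47.50, -145.00

Field B=1, N=13: +1·20° lon, +13·10° lat → SW at lon -160°, lat 40°.
Square 7, 7: +7·2° lon, +7·1° lat → SW at lon -146°, lat 47°.
Cell spans 2° lon × 1° lat. Centre is SW corner plus half of each.
latitude 47.50, longitude -145.00.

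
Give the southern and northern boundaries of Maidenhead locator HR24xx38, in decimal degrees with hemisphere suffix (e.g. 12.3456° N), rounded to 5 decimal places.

Field H=7, R=17: +7·20° lon, +17·10° lat → SW at lon -40°, lat 80°.
Square 2, 4: +2·2° lon, +4·1° lat → SW at lon -36°, lat 84°.
Subsquare x=23, x=23: +23·0.0833333° lon, +23·0.0416667° lat → SW at lon -34.0833°, lat 84.9583°.
Extended square 3, 8: +3·0.00833333° lon, +8·0.00416667° lat → SW at lon -34.0583°, lat 84.9917°.
Cell spans 0.00833333° lon × 0.00416667° lat.
south 84.99167° N, north 84.99583° N.

84.99167° N, 84.99583° N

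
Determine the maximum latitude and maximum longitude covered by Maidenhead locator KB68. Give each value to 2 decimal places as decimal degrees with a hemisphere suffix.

Field K=10, B=1: +10·20° lon, +1·10° lat → SW at lon 20°, lat -80°.
Square 6, 8: +6·2° lon, +8·1° lat → SW at lon 32°, lat -72°.
Cell spans 2° lon × 1° lat. NE corner is SW corner plus one full cell.
latitude 71.00° S, longitude 34.00° E.

71.00° S, 34.00° E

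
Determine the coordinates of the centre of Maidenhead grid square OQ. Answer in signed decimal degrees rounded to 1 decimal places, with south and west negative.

75.0, 110.0

Field O=14, Q=16: +14·20° lon, +16·10° lat → SW at lon 100°, lat 70°.
Cell spans 20° lon × 10° lat. Centre is SW corner plus half of each.
latitude 75.0, longitude 110.0.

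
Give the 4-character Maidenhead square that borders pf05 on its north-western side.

OF96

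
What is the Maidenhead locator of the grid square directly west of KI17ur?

Longitude subsquare u = 20; −1 → 19 = t.
The latitude characters are unchanged.

KI17tr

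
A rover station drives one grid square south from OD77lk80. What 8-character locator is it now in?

OD77lj89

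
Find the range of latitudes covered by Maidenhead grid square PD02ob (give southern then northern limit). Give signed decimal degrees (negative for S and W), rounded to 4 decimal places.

-57.9583, -57.9167

Field P=15, D=3: +15·20° lon, +3·10° lat → SW at lon 120°, lat -60°.
Square 0, 2: +0·2° lon, +2·1° lat → SW at lon 120°, lat -58°.
Subsquare o=14, b=1: +14·0.0833333° lon, +1·0.0416667° lat → SW at lon 121.167°, lat -57.9583°.
Cell spans 0.0833333° lon × 0.0416667° lat.
south -57.9583, north -57.9167.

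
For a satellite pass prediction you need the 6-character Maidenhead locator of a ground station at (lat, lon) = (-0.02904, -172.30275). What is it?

Add 180° to longitude and 90° to latitude: 7.6972, 89.9710.
Field (20°×10°, letters A–R): lon ⌊7.6972/20⌋ = 0 → A; lat ⌊89.9710/10⌋ = 8 → I.
Square (2°×1°, digits 0–9): lon ⌊7.6972/2⌋ = 3; lat ⌊9.9710/1⌋ = 9.
Subsquare (5′×2.5′, letters a–x): lon ⌊1.6972/0.0833333⌋ = 20 → u; lat ⌊0.9710/0.0416667⌋ = 23 → x.

AI39ux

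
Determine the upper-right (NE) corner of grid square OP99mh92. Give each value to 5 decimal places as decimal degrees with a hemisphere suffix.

69.30417° N, 119.08333° E

Field O=14, P=15: +14·20° lon, +15·10° lat → SW at lon 100°, lat 60°.
Square 9, 9: +9·2° lon, +9·1° lat → SW at lon 118°, lat 69°.
Subsquare m=12, h=7: +12·0.0833333° lon, +7·0.0416667° lat → SW at lon 119°, lat 69.2917°.
Extended square 9, 2: +9·0.00833333° lon, +2·0.00416667° lat → SW at lon 119.075°, lat 69.3°.
Cell spans 0.00833333° lon × 0.00416667° lat. NE corner is SW corner plus one full cell.
latitude 69.30417° N, longitude 119.08333° E.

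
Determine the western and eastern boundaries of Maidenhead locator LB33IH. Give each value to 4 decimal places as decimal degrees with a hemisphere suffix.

46.6667° E, 46.7500° E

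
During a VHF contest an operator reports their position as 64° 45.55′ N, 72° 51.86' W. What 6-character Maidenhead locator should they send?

FP34ns

Offset from 180°W / 90°S: lon 107.1357°, lat 154.7592°.
Field: lon ⌊107.1357/20⌋ = 5 → F; lat ⌊154.7592/10⌋ = 15 → P.
Square: lon ⌊7.1357/2⌋ = 3; lat ⌊4.7592/1⌋ = 4.
Subsquare: lon ⌊1.1357/0.0833333⌋ = 13 → n; lat ⌊0.7592/0.0416667⌋ = 18 → s.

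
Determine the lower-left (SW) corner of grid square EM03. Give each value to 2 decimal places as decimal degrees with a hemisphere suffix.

Field E=4, M=12: +4·20° lon, +12·10° lat → SW at lon -100°, lat 30°.
Square 0, 3: +0·2° lon, +3·1° lat → SW at lon -100°, lat 33°.
latitude 33.00° N, longitude 100.00° W.

33.00° N, 100.00° W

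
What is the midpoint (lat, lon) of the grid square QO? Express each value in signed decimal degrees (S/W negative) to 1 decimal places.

55.0, 150.0

Field Q=16, O=14: +16·20° lon, +14·10° lat → SW at lon 140°, lat 50°.
Cell spans 20° lon × 10° lat. Centre is SW corner plus half of each.
latitude 55.0, longitude 150.0.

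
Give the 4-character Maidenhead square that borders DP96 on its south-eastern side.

EP05

Longitude square 9; +1 → 10, wraps to 0, carry into field.
Longitude field D = 3; +1 → 4 = E.
Latitude square 6; −1 → 5.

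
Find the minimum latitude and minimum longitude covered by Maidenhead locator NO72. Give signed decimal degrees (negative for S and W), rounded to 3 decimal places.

Field N=13, O=14: +13·20° lon, +14·10° lat → SW at lon 80°, lat 50°.
Square 7, 2: +7·2° lon, +2·1° lat → SW at lon 94°, lat 52°.
latitude 52.000, longitude 94.000.

52.000, 94.000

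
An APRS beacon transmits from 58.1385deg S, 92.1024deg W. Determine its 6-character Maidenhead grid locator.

ED31wu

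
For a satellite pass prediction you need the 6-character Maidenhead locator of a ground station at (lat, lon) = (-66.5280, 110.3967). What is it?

OC53el

Add 180° to longitude and 90° to latitude: 290.3967, 23.4720.
Field: lon ⌊290.3967/20⌋ = 14 → O; lat ⌊23.4720/10⌋ = 2 → C.
Square: lon ⌊10.3967/2⌋ = 5; lat ⌊3.4720/1⌋ = 3.
Subsquare: lon ⌊0.3967/0.0833333⌋ = 4 → e; lat ⌊0.4720/0.0416667⌋ = 11 → l.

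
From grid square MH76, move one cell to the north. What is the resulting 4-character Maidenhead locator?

MH77

Latitude square 6; +1 → 7.
The longitude characters are unchanged.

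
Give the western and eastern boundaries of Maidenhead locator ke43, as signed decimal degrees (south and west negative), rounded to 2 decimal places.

28.00, 30.00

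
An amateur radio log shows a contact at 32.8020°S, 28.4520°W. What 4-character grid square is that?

HF57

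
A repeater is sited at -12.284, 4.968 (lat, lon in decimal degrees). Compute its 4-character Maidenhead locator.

Add 180° to longitude and 90° to latitude: 184.97, 77.72.
Field (20°×10°, letters A–R): lon ⌊184.97/20⌋ = 9 → J; lat ⌊77.72/10⌋ = 7 → H.
Square (2°×1°, digits 0–9): lon ⌊4.97/2⌋ = 2; lat ⌊7.72/1⌋ = 7.

JH27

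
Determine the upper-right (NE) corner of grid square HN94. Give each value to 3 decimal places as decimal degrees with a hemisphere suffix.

45.000° N, 20.000° W

Field H=7, N=13: +7·20° lon, +13·10° lat → SW at lon -40°, lat 40°.
Square 9, 4: +9·2° lon, +4·1° lat → SW at lon -22°, lat 44°.
Cell spans 2° lon × 1° lat. NE corner is SW corner plus one full cell.
latitude 45.000° N, longitude 20.000° W.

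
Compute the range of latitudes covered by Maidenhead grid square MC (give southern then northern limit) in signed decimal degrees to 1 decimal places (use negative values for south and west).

-70.0, -60.0

Field M=12, C=2: +12·20° lon, +2·10° lat → SW at lon 60°, lat -70°.
Cell spans 20° lon × 10° lat.
south -70.0, north -60.0.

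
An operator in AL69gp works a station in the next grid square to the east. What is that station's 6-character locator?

Longitude subsquare g = 6; +1 → 7 = h.
The latitude characters are unchanged.

AL69hp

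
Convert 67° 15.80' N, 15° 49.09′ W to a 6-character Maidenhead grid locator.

Offset from 180°W / 90°S: lon 164.1818°, lat 157.2633°.
Field: lon ⌊164.1818/20⌋ = 8 → I; lat ⌊157.2633/10⌋ = 15 → P.
Square: lon ⌊4.1818/2⌋ = 2; lat ⌊7.2633/1⌋ = 7.
Subsquare: lon ⌊0.1818/0.0833333⌋ = 2 → c; lat ⌊0.2633/0.0416667⌋ = 6 → g.

IP27cg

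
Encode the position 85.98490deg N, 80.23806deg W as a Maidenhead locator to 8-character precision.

ER95vx16

Add 180° to longitude and 90° to latitude: 99.76194, 175.98490.
Field: lon ⌊99.76194/20⌋ = 4 → E; lat ⌊175.98490/10⌋ = 17 → R.
Square: lon ⌊19.76194/2⌋ = 9; lat ⌊5.98490/1⌋ = 5.
Subsquare: lon ⌊1.76194/0.0833333⌋ = 21 → v; lat ⌊0.98490/0.0416667⌋ = 23 → x.
Extended square: lon ⌊0.01194/0.00833333⌋ = 1; lat ⌊0.02657/0.00416667⌋ = 6.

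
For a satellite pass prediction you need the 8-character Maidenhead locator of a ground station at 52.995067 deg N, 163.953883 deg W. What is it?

Add 180° to longitude and 90° to latitude: 16.04612, 142.99507.
Field (20°×10°, letters A–R): lon ⌊16.04612/20⌋ = 0 → A; lat ⌊142.99507/10⌋ = 14 → O.
Square (2°×1°, digits 0–9): lon ⌊16.04612/2⌋ = 8; lat ⌊2.99507/1⌋ = 2.
Subsquare (5′×2.5′, letters a–x): lon ⌊0.04612/0.0833333⌋ = 0 → a; lat ⌊0.99507/0.0416667⌋ = 23 → x.
Extended square (30″×15″, digits 0–9): lon ⌊0.04612/0.00833333⌋ = 5; lat ⌊0.03673/0.00416667⌋ = 8.

AO82ax58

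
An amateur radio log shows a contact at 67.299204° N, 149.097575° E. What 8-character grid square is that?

QP47nh11

Shift to the Maidenhead origin (180°W, 90°S): lon 329.09758, lat 157.29920.
Field: 329.09758/20 → 16 → Q, 157.29920/10 → 15 → P; chars QP.
Square: 9.09758/2 → 4, 7.29920/1 → 7; chars 47.
Subsquare: 1.09758/0.0833333 → 13 → n, 0.29920/0.0416667 → 7 → h; chars nh.
Extended square: 0.01424/0.00833333 → 1, 0.00754/0.00416667 → 1; chars 11.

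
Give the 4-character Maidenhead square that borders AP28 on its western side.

AP18

Longitude square 2; −1 → 1.
The latitude characters are unchanged.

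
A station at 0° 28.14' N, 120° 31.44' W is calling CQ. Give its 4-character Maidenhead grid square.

Shift to the Maidenhead origin (180°W, 90°S): lon 59.48, lat 90.47.
Field (20°×10°, letters A–R): lon ⌊59.48/20⌋ = 2 → C; lat ⌊90.47/10⌋ = 9 → J.
Square (2°×1°, digits 0–9): lon ⌊19.48/2⌋ = 9; lat ⌊0.47/1⌋ = 0.

CJ90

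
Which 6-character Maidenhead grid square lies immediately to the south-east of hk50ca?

HJ59dx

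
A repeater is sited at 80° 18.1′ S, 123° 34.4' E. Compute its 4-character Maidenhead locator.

Offset from 180°W / 90°S: lon 303.57°, lat 9.70°.
Field: 303.57/20 → 15 → P, 9.70/10 → 0 → A; chars PA.
Square: 3.57/2 → 1, 9.70/1 → 9; chars 19.

PA19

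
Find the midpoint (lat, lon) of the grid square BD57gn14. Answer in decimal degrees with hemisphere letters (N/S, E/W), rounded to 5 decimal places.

52.43958° S, 149.48750° W

Field B=1, D=3: +1·20° lon, +3·10° lat → SW at lon -160°, lat -60°.
Square 5, 7: +5·2° lon, +7·1° lat → SW at lon -150°, lat -53°.
Subsquare g=6, n=13: +6·0.0833333° lon, +13·0.0416667° lat → SW at lon -149.5°, lat -52.4583°.
Extended square 1, 4: +1·0.00833333° lon, +4·0.00416667° lat → SW at lon -149.492°, lat -52.4417°.
Cell spans 0.00833333° lon × 0.00416667° lat. Centre is SW corner plus half of each.
latitude 52.43958° S, longitude 149.48750° W.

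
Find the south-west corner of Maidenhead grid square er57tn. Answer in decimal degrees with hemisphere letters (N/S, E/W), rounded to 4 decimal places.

87.5417° N, 88.4167° W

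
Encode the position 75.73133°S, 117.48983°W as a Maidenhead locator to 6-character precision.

DB14gg

Shift to the Maidenhead origin (180°W, 90°S): lon 62.5102, lat 14.2687.
Field (20°×10°, letters A–R): 62.5102/20 → 3 → D, 14.2687/10 → 1 → B; chars DB.
Square (2°×1°, digits 0–9): 2.5102/2 → 1, 4.2687/1 → 4; chars 14.
Subsquare (5′×2.5′, letters a–x): 0.5102/0.0833333 → 6 → g, 0.2687/0.0416667 → 6 → g; chars gg.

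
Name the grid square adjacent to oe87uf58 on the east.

OE87uf68

Longitude extended square 5; +1 → 6.
The latitude characters are unchanged.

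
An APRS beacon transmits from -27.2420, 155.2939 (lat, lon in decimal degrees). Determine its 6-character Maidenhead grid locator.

Shift to the Maidenhead origin (180°W, 90°S): lon 335.2939, lat 62.7580.
Field (20°×10°, letters A–R): lon ⌊335.2939/20⌋ = 16 → Q; lat ⌊62.7580/10⌋ = 6 → G.
Square (2°×1°, digits 0–9): lon ⌊15.2939/2⌋ = 7; lat ⌊2.7580/1⌋ = 2.
Subsquare (5′×2.5′, letters a–x): lon ⌊1.2939/0.0833333⌋ = 15 → p; lat ⌊0.7580/0.0416667⌋ = 18 → s.

QG72ps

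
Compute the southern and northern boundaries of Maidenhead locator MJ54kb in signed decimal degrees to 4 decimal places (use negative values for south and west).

4.0417, 4.0833

Field M=12, J=9: +12·20° lon, +9·10° lat → SW at lon 60°, lat 0°.
Square 5, 4: +5·2° lon, +4·1° lat → SW at lon 70°, lat 4°.
Subsquare k=10, b=1: +10·0.0833333° lon, +1·0.0416667° lat → SW at lon 70.8333°, lat 4.04167°.
Cell spans 0.0833333° lon × 0.0416667° lat.
south 4.0417, north 4.0833.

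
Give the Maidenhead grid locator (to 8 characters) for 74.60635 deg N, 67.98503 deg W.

FQ64ao15

Offset from 180°W / 90°S: lon 112.01497°, lat 164.60635°.
Field: 112.01497/20 → 5 → F, 164.60635/10 → 16 → Q; chars FQ.
Square: 12.01497/2 → 6, 4.60635/1 → 4; chars 64.
Subsquare: 0.01497/0.0833333 → 0 → a, 0.60635/0.0416667 → 14 → o; chars ao.
Extended square: 0.01497/0.00833333 → 1, 0.02302/0.00416667 → 5; chars 15.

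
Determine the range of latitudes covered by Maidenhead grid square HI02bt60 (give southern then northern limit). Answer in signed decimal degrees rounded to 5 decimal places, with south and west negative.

Field H=7, I=8: +7·20° lon, +8·10° lat → SW at lon -40°, lat -10°.
Square 0, 2: +0·2° lon, +2·1° lat → SW at lon -40°, lat -8°.
Subsquare b=1, t=19: +1·0.0833333° lon, +19·0.0416667° lat → SW at lon -39.9167°, lat -7.20833°.
Extended square 6, 0: +6·0.00833333° lon, +0·0.00416667° lat → SW at lon -39.8667°, lat -7.20833°.
Cell spans 0.00833333° lon × 0.00416667° lat.
south -7.20833, north -7.20417.

-7.20833, -7.20417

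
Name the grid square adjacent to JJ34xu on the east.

Longitude subsquare x = 23; +1 → 24, wraps to 0 = a, carry into square.
Longitude square 3; +1 → 4.
The latitude characters are unchanged.

JJ44au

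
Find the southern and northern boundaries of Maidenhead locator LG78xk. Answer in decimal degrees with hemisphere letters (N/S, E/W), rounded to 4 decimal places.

21.5833° S, 21.5417° S

Field L=11, G=6: +11·20° lon, +6·10° lat → SW at lon 40°, lat -30°.
Square 7, 8: +7·2° lon, +8·1° lat → SW at lon 54°, lat -22°.
Subsquare x=23, k=10: +23·0.0833333° lon, +10·0.0416667° lat → SW at lon 55.9167°, lat -21.5833°.
Cell spans 0.0833333° lon × 0.0416667° lat.
south 21.5833° S, north 21.5417° S.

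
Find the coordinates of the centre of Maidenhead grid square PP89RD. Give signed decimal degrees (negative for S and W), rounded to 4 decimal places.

Field P=15, P=15: +15·20° lon, +15·10° lat → SW at lon 120°, lat 60°.
Square 8, 9: +8·2° lon, +9·1° lat → SW at lon 136°, lat 69°.
Subsquare r=17, d=3: +17·0.0833333° lon, +3·0.0416667° lat → SW at lon 137.417°, lat 69.125°.
Cell spans 0.0833333° lon × 0.0416667° lat. Centre is SW corner plus half of each.
latitude 69.1458, longitude 137.4583.

69.1458, 137.4583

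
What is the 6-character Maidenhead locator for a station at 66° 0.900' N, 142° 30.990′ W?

Shift to the Maidenhead origin (180°W, 90°S): lon 37.4835, lat 156.0150.
Field: lon ⌊37.4835/20⌋ = 1 → B; lat ⌊156.0150/10⌋ = 15 → P.
Square: lon ⌊17.4835/2⌋ = 8; lat ⌊6.0150/1⌋ = 6.
Subsquare: lon ⌊1.4835/0.0833333⌋ = 17 → r; lat ⌊0.0150/0.0416667⌋ = 0 → a.

BP86ra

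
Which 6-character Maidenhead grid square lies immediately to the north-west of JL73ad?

JL63xe

Longitude subsquare a = 0; −1 → -1, wraps to 23 = x, carry into square.
Longitude square 7; −1 → 6.
Latitude subsquare d = 3; +1 → 4 = e.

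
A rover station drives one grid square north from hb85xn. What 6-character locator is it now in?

HB85xo

Latitude subsquare n = 13; +1 → 14 = o.
The longitude characters are unchanged.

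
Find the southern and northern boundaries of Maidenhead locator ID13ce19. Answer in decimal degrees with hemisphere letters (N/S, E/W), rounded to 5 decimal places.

56.79583° S, 56.79167° S

Field I=8, D=3: +8·20° lon, +3·10° lat → SW at lon -20°, lat -60°.
Square 1, 3: +1·2° lon, +3·1° lat → SW at lon -18°, lat -57°.
Subsquare c=2, e=4: +2·0.0833333° lon, +4·0.0416667° lat → SW at lon -17.8333°, lat -56.8333°.
Extended square 1, 9: +1·0.00833333° lon, +9·0.00416667° lat → SW at lon -17.825°, lat -56.7958°.
Cell spans 0.00833333° lon × 0.00416667° lat.
south 56.79583° S, north 56.79167° S.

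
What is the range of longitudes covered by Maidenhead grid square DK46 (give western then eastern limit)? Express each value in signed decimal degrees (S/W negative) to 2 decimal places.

-112.00, -110.00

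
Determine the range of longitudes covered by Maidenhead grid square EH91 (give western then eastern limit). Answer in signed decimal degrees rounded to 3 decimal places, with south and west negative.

Field E=4, H=7: +4·20° lon, +7·10° lat → SW at lon -100°, lat -20°.
Square 9, 1: +9·2° lon, +1·1° lat → SW at lon -82°, lat -19°.
Cell spans 2° lon × 1° lat.
west -82.000, east -80.000.

-82.000, -80.000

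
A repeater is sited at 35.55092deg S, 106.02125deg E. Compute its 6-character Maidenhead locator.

OF34ak

Offset from 180°W / 90°S: lon 286.0213°, lat 54.4491°.
Field: lon ⌊286.0213/20⌋ = 14 → O; lat ⌊54.4491/10⌋ = 5 → F.
Square: lon ⌊6.0213/2⌋ = 3; lat ⌊4.4491/1⌋ = 4.
Subsquare: lon ⌊0.0213/0.0833333⌋ = 0 → a; lat ⌊0.4491/0.0416667⌋ = 10 → k.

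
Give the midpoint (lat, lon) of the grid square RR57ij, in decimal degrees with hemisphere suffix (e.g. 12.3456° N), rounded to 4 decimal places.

87.3958° N, 170.7083° E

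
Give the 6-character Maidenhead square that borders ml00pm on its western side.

ML00om

Longitude subsquare p = 15; −1 → 14 = o.
The latitude characters are unchanged.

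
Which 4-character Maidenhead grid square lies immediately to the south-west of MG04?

LG93

Longitude square 0; −1 → -1, wraps to 9, carry into field.
Longitude field M = 12; −1 → 11 = L.
Latitude square 4; −1 → 3.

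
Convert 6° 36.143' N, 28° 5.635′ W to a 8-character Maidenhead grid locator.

HJ56wo84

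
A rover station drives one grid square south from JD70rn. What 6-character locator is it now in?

Latitude subsquare n = 13; −1 → 12 = m.
The longitude characters are unchanged.

JD70rm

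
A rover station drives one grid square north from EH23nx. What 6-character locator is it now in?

EH24na

Latitude subsquare x = 23; +1 → 24, wraps to 0 = a, carry into square.
Latitude square 3; +1 → 4.
The longitude characters are unchanged.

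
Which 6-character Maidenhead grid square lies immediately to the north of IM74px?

IM75pa

Latitude subsquare x = 23; +1 → 24, wraps to 0 = a, carry into square.
Latitude square 4; +1 → 5.
The longitude characters are unchanged.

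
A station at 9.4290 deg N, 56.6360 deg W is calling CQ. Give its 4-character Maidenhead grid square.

GJ19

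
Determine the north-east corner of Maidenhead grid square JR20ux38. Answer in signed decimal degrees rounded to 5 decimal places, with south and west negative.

80.99583, 5.70000

Field J=9, R=17: +9·20° lon, +17·10° lat → SW at lon 0°, lat 80°.
Square 2, 0: +2·2° lon, +0·1° lat → SW at lon 4°, lat 80°.
Subsquare u=20, x=23: +20·0.0833333° lon, +23·0.0416667° lat → SW at lon 5.66667°, lat 80.9583°.
Extended square 3, 8: +3·0.00833333° lon, +8·0.00416667° lat → SW at lon 5.69167°, lat 80.9917°.
Cell spans 0.00833333° lon × 0.00416667° lat. NE corner is SW corner plus one full cell.
latitude 80.99583, longitude 5.70000.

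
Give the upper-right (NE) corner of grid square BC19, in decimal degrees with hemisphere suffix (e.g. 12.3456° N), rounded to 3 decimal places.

60.000° S, 156.000° W

Field B=1, C=2: +1·20° lon, +2·10° lat → SW at lon -160°, lat -70°.
Square 1, 9: +1·2° lon, +9·1° lat → SW at lon -158°, lat -61°.
Cell spans 2° lon × 1° lat. NE corner is SW corner plus one full cell.
latitude 60.000° S, longitude 156.000° W.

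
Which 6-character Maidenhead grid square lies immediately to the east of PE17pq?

PE17qq

Longitude subsquare p = 15; +1 → 16 = q.
The latitude characters are unchanged.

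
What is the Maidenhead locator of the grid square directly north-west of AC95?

AC86

Longitude square 9; −1 → 8.
Latitude square 5; +1 → 6.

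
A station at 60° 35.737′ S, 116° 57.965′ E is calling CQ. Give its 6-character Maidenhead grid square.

OC89lj

Shift to the Maidenhead origin (180°W, 90°S): lon 296.9661, lat 29.4044.
Field (20°×10°, letters A–R): 296.9661/20 → 14 → O, 29.4044/10 → 2 → C; chars OC.
Square (2°×1°, digits 0–9): 16.9661/2 → 8, 9.4044/1 → 9; chars 89.
Subsquare (5′×2.5′, letters a–x): 0.9661/0.0833333 → 11 → l, 0.4044/0.0416667 → 9 → j; chars lj.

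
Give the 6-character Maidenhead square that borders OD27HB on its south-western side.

OD27ga

Longitude subsquare h = 7; −1 → 6 = g.
Latitude subsquare b = 1; −1 → 0 = a.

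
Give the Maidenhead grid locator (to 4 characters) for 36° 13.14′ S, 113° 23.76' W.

DF33

Offset from 180°W / 90°S: lon 66.60°, lat 53.78°.
Field: 66.60/20 → 3 → D, 53.78/10 → 5 → F; chars DF.
Square: 6.60/2 → 3, 3.78/1 → 3; chars 33.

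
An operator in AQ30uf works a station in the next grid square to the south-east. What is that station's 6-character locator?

AQ30ve

Longitude subsquare u = 20; +1 → 21 = v.
Latitude subsquare f = 5; −1 → 4 = e.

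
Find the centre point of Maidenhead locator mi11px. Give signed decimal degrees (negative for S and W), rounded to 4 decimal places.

-8.0208, 63.2917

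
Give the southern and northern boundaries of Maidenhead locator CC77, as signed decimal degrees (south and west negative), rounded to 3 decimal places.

-63.000, -62.000

Field C=2, C=2: +2·20° lon, +2·10° lat → SW at lon -140°, lat -70°.
Square 7, 7: +7·2° lon, +7·1° lat → SW at lon -126°, lat -63°.
Cell spans 2° lon × 1° lat.
south -63.000, north -62.000.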